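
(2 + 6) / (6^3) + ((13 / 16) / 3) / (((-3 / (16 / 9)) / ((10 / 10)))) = -10 / 81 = -0.12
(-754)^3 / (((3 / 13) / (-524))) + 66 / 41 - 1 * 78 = 973346389246.28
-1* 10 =-10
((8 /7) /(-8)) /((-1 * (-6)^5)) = -1 /54432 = -0.00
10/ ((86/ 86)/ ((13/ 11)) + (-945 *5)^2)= 65/ 145116568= 0.00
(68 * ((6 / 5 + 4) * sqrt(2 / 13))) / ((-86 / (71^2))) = -342788 * sqrt(26) / 215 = -8129.69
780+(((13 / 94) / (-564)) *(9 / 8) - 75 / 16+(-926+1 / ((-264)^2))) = -11599828153 / 76979232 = -150.69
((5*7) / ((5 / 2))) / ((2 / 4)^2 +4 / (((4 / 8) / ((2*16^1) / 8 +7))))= 0.16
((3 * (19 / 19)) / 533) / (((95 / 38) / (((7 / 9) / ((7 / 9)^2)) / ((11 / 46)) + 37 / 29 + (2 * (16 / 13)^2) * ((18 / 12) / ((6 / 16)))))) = 42502074 / 1005709705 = 0.04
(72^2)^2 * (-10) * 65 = -17468006400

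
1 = 1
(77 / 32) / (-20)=-77 / 640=-0.12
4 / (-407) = -4 / 407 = -0.01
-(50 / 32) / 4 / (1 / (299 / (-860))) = 1495 / 11008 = 0.14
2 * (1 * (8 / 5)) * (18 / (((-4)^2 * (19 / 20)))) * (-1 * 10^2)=-7200 / 19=-378.95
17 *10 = 170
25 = 25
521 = 521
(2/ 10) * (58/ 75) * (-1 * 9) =-174/ 125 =-1.39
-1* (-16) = 16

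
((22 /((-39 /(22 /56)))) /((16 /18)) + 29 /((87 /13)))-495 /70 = -13049 /4368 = -2.99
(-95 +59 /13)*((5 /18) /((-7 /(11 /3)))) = 1540 /117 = 13.16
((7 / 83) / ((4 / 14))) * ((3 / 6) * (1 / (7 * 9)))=7 / 2988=0.00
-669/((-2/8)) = 2676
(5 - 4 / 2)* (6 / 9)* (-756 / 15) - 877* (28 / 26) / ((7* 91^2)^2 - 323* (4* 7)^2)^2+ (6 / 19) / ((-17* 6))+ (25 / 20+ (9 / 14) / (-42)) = -6742597093258955112995389 / 67718241442141027121930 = -99.57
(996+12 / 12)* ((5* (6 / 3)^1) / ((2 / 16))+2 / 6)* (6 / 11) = 480554 / 11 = 43686.73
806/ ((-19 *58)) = -403/ 551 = -0.73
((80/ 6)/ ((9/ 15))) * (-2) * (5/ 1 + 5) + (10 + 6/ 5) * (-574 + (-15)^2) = -195896/ 45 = -4353.24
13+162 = 175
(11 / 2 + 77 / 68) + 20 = 1811 / 68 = 26.63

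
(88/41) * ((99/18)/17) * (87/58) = 726/697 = 1.04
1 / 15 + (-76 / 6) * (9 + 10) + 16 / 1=-1123 / 5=-224.60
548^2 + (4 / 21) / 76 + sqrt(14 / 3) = sqrt(42) / 3 + 119821297 / 399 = 300306.16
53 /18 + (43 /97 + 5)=14645 /1746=8.39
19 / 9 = 2.11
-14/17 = -0.82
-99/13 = -7.62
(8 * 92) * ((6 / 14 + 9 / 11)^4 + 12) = 372983564928 / 35153041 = 10610.28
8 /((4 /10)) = 20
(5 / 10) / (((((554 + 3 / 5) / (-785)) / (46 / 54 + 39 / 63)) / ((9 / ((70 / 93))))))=-3382565 / 271754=-12.45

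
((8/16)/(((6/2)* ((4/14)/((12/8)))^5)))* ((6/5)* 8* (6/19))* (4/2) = 4030.36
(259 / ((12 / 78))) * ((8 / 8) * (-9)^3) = -2454543 / 2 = -1227271.50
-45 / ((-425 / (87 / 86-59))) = -44883 / 7310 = -6.14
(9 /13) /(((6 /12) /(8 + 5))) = 18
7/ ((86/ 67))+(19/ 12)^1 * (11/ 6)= 25871/ 3096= 8.36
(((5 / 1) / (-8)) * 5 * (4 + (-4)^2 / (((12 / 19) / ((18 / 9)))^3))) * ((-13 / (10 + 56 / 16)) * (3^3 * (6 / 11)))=2246725 / 99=22694.19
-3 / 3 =-1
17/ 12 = 1.42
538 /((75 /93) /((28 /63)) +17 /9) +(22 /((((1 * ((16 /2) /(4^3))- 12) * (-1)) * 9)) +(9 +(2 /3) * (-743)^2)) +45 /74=96279223160777 /261494910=368187.75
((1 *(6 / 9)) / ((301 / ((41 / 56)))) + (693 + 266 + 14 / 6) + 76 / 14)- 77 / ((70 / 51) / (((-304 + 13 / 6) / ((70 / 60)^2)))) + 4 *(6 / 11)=887970903 / 66220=13409.41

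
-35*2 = -70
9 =9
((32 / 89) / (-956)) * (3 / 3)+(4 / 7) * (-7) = -85092 / 21271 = -4.00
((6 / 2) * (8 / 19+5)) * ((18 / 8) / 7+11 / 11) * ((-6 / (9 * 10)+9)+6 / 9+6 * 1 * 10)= 994671 / 665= 1495.75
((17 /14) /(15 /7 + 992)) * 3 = 51 /13918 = 0.00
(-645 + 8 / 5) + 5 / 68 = -218731 / 340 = -643.33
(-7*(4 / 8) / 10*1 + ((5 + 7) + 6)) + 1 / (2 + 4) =1069 / 60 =17.82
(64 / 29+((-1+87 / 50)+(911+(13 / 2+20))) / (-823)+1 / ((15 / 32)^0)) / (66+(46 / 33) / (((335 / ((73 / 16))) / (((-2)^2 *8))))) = 2726717961 / 87871849910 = 0.03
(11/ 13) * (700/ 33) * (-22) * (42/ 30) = -21560/ 39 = -552.82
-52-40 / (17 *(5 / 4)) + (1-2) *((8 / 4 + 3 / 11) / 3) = -30653 / 561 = -54.64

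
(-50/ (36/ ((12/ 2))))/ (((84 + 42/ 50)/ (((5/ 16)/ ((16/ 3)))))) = -3125/ 542976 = -0.01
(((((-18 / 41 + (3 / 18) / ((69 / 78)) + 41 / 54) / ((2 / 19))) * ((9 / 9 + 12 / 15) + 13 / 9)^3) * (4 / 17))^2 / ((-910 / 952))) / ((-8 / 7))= 8209665167877826513846496 / 5948237141830482890625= 1380.18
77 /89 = 0.87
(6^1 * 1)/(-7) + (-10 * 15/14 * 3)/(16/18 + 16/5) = -11229/1288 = -8.72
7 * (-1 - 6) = -49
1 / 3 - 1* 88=-263 / 3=-87.67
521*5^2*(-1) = -13025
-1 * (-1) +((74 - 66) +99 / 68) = 10.46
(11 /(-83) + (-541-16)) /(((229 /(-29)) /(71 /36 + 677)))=1821027943 /38014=47904.14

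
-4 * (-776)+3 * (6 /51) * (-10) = 52708 /17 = 3100.47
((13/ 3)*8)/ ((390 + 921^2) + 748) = 104/ 2548137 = 0.00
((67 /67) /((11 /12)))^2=144 /121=1.19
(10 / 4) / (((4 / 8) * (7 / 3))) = 2.14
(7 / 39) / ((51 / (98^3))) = 6588344 / 1989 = 3312.39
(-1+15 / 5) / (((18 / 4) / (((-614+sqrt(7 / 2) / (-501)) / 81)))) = -2456 / 729 - 2 * sqrt(14) / 365229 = -3.37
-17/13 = -1.31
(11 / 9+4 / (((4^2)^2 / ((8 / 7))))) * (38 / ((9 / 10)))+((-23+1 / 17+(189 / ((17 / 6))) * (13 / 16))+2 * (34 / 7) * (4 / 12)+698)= 60521689 / 77112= 784.85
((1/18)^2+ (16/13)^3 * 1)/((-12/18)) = -1329301/474552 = -2.80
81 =81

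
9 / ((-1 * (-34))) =9 / 34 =0.26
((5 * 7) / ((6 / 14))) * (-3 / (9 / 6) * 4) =-1960 / 3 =-653.33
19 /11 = 1.73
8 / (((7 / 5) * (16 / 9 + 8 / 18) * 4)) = 9 / 14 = 0.64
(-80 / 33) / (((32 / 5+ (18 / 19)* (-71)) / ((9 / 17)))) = 11400 / 540617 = 0.02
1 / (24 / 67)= 67 / 24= 2.79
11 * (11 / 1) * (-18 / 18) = -121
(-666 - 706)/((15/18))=-8232/5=-1646.40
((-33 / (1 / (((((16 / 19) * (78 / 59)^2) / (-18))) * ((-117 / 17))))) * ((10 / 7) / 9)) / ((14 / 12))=-139201920 / 55093787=-2.53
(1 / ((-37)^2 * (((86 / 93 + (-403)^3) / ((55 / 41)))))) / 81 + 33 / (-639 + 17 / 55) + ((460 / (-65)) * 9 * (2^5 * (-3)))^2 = 409482841843072252821082161103 / 10952651627584434298440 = 37386639.85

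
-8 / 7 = -1.14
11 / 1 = 11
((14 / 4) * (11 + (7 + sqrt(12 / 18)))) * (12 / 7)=112.90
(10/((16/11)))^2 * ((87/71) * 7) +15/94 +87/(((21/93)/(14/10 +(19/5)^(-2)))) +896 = 5039754651397/2698431680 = 1867.66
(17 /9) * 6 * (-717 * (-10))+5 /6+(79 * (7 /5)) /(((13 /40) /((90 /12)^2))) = 7831445 /78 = 100403.14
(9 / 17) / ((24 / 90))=135 / 68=1.99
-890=-890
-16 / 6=-8 / 3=-2.67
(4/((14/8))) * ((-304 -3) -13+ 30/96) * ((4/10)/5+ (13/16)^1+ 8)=-3638811/560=-6497.88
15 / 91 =0.16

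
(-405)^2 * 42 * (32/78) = 36741600/13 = 2826276.92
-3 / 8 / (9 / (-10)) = 5 / 12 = 0.42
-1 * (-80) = 80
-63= -63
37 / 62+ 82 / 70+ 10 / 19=94603 / 41230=2.29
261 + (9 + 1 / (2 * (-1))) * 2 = 278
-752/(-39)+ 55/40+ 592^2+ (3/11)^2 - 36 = 13230140509/37752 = 350448.73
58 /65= 0.89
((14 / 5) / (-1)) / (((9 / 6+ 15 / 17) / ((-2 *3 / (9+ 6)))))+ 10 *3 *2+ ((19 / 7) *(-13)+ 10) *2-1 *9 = 12739 / 14175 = 0.90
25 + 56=81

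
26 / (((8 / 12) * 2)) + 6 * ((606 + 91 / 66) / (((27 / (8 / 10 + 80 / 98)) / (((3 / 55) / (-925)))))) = 485789929 / 24928750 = 19.49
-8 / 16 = -1 / 2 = -0.50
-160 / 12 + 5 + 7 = -4 / 3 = -1.33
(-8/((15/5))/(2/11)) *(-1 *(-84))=-1232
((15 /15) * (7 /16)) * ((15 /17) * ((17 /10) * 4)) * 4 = 21 /2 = 10.50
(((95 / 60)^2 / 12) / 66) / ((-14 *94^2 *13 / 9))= -361 / 20378502144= -0.00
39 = 39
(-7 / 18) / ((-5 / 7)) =49 / 90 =0.54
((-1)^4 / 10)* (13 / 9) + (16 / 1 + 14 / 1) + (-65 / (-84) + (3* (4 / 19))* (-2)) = 709943 / 23940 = 29.66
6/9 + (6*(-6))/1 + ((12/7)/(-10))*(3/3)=-3728/105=-35.50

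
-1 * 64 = -64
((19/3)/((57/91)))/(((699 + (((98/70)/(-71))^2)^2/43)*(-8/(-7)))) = 435032096419375/34370950311937872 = 0.01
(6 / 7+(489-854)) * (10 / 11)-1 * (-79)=-19407 / 77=-252.04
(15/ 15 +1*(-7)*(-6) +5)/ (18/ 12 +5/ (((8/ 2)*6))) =1152/ 41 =28.10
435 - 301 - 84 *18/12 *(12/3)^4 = -32122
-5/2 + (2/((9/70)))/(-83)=-2.69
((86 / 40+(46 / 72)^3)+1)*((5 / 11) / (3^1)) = 0.52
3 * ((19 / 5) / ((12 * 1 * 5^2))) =19 / 500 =0.04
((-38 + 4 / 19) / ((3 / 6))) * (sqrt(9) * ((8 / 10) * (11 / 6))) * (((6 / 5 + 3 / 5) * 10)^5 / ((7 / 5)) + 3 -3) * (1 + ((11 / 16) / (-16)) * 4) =-49435114212 / 133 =-371692588.06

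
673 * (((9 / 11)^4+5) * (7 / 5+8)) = 2523078346 / 73205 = 34465.93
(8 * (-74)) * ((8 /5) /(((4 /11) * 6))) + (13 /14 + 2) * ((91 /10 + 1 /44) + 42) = -2628011 /9240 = -284.42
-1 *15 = -15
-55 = -55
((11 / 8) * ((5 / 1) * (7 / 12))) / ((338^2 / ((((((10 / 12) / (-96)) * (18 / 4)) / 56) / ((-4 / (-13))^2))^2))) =1375 / 721554505728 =0.00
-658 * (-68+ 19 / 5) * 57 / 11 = 12039426 / 55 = 218898.65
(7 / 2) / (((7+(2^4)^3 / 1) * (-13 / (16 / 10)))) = -28 / 266695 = -0.00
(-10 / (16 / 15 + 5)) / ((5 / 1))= -30 / 91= -0.33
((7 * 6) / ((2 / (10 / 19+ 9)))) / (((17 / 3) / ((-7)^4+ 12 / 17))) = 465573087 / 5491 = 84788.40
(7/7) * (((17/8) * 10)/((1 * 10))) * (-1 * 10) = -85/4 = -21.25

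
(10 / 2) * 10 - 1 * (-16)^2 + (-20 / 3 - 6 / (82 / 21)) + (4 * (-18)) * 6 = -79483 / 123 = -646.20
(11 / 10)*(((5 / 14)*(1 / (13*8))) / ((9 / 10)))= 55 / 13104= 0.00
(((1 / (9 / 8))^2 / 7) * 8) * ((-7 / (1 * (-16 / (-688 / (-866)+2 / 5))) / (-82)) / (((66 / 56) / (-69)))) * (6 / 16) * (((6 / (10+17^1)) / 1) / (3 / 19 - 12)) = -0.00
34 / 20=17 / 10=1.70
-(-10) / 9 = 10 / 9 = 1.11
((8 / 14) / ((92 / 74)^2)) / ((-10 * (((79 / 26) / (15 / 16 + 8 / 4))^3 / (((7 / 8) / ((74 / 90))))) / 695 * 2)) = -52790122382985 / 4273236066304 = -12.35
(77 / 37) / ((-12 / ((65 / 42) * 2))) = -715 / 1332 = -0.54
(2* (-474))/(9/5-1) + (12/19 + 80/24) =-67319/57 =-1181.04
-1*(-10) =10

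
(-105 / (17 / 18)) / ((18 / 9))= -945 / 17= -55.59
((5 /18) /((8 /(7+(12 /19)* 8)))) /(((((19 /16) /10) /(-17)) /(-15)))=973250 /1083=898.66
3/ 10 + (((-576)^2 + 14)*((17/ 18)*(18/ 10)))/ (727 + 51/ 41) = 57836801/ 74645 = 774.82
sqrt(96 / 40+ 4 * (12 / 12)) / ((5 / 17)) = 68 * sqrt(10) / 25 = 8.60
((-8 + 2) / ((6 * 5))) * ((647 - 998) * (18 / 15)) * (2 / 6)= 702 / 25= 28.08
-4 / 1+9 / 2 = 0.50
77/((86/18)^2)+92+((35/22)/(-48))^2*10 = 98335654085/1030943232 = 95.38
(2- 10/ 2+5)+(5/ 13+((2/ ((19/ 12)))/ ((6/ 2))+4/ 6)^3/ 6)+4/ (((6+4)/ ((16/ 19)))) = 106024661/ 36112635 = 2.94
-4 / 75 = -0.05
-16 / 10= -8 / 5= -1.60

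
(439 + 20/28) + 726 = 8160/7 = 1165.71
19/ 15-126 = -1871/ 15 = -124.73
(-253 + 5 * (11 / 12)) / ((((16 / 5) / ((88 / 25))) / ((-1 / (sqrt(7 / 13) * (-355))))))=-1.05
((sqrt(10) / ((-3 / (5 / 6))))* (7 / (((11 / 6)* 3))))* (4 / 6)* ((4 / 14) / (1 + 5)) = -10* sqrt(10) / 891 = -0.04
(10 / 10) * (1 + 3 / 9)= 4 / 3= 1.33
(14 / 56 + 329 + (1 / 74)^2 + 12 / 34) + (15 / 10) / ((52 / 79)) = 803284465 / 2420392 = 331.88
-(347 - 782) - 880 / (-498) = 108755 / 249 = 436.77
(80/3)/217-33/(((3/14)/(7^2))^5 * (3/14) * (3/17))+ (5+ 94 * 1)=-86307781733350014109/158193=-545585340270113.18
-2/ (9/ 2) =-4/ 9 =-0.44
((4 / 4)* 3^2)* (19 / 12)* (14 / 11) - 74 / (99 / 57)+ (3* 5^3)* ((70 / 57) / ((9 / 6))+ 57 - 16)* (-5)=-32785645 / 418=-78434.56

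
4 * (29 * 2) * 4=928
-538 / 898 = -269 / 449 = -0.60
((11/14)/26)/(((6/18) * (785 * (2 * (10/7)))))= 33/816400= 0.00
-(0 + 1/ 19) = -0.05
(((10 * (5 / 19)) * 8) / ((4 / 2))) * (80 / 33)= 16000 / 627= 25.52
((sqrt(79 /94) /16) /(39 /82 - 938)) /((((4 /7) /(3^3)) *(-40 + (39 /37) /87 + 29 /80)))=41573385 *sqrt(7426) /49160633900068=0.00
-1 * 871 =-871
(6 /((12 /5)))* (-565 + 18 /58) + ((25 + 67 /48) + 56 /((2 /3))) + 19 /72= -5433245 /4176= -1301.06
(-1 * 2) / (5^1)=-2 / 5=-0.40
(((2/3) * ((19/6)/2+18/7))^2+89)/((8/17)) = 26091005/127008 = 205.43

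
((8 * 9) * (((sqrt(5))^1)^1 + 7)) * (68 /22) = 2448 * sqrt(5) /11 + 17136 /11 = 2055.44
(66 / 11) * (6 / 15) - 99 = -483 / 5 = -96.60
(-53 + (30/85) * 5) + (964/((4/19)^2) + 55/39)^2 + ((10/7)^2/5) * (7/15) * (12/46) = 473134672.72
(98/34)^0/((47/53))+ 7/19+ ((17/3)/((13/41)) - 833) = -28336366/34827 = -813.63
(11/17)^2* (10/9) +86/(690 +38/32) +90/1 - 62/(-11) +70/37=1148679304508/11707134813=98.12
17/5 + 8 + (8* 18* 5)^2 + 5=2592082/5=518416.40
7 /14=1 /2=0.50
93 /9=31 /3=10.33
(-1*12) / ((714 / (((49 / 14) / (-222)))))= 1 / 3774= 0.00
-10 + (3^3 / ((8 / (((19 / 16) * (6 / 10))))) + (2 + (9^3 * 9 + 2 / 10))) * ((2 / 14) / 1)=927.94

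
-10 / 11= -0.91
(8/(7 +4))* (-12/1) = -8.73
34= 34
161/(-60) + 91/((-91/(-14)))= 679/60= 11.32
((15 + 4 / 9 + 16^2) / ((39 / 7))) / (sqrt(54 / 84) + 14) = 3351796 / 959985 - 17101*sqrt(14) / 319995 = 3.29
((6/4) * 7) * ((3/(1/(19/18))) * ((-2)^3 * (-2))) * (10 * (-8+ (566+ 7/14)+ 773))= 7083580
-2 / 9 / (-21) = 2 / 189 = 0.01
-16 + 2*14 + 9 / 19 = 12.47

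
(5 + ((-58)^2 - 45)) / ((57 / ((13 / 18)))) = 7202 / 171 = 42.12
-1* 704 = -704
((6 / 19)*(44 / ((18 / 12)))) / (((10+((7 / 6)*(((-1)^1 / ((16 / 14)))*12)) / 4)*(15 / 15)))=2816 / 2109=1.34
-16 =-16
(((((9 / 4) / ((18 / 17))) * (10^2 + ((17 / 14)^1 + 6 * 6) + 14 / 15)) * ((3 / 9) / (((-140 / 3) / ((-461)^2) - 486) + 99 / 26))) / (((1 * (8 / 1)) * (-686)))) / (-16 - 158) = -1362563727551 / 6411498812694823680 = -0.00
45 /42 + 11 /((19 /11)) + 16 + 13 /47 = 296503 /12502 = 23.72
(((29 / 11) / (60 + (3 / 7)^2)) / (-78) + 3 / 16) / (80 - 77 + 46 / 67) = 0.05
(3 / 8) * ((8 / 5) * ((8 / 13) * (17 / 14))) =204 / 455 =0.45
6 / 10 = 3 / 5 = 0.60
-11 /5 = -2.20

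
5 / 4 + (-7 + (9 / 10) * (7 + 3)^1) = 3.25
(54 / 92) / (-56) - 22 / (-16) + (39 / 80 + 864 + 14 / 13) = 72579291 / 83720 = 866.93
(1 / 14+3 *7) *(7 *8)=1180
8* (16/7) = 128/7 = 18.29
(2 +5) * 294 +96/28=14430/7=2061.43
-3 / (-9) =1 / 3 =0.33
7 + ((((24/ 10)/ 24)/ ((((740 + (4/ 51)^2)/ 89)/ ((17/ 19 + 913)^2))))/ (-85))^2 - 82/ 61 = 16072657469166232696744101/ 1150417919141400563125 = 13971.15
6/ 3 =2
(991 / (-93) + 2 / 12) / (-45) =1951 / 8370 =0.23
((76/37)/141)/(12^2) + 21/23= 0.91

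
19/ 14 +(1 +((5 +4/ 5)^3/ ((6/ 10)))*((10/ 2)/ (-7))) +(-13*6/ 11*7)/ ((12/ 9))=-267.15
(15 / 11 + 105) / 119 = 1170 / 1309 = 0.89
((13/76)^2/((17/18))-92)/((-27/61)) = 275433971/1325592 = 207.78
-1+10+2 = 11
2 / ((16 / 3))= 3 / 8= 0.38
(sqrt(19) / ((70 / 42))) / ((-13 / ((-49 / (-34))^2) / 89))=-641067*sqrt(19) / 75140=-37.19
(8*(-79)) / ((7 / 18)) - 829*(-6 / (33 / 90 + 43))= -13755636 / 9107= -1510.45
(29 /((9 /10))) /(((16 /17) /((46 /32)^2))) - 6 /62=40368239 /571392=70.65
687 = 687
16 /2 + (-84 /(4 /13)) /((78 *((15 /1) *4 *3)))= 2873 /360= 7.98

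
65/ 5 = 13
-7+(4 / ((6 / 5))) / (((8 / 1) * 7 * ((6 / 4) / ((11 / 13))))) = -6.97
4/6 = 2/3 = 0.67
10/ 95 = 2/ 19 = 0.11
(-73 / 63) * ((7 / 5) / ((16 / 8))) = -0.81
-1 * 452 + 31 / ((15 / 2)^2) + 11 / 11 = -101351 / 225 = -450.45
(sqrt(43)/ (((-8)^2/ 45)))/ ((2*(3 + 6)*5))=sqrt(43)/ 128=0.05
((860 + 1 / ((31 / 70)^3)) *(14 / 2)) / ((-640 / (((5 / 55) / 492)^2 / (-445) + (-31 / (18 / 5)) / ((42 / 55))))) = 1335597033603201641 / 12425407672296960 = 107.49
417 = 417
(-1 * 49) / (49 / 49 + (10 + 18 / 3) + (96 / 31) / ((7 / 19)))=-10633 / 5513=-1.93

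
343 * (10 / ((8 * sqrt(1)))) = 1715 / 4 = 428.75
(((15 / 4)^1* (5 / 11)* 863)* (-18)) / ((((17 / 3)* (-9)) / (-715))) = -12621375 / 34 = -371216.91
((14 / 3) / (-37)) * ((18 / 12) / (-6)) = 7 / 222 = 0.03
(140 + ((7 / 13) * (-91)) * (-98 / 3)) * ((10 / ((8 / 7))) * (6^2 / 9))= 182770 / 3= 60923.33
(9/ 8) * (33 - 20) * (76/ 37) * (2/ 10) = 2223/ 370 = 6.01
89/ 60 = 1.48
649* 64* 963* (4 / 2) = 79998336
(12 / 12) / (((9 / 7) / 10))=70 / 9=7.78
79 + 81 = 160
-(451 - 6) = -445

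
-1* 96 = -96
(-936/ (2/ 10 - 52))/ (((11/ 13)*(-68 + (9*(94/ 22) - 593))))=-7605/ 221704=-0.03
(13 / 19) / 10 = 13 / 190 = 0.07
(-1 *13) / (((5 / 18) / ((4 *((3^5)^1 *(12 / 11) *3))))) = -8188128 / 55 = -148875.05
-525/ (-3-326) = 75/ 47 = 1.60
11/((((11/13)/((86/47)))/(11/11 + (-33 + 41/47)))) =-1635634/2209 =-740.44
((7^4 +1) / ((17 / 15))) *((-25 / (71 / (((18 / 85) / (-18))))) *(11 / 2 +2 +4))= 2071725 / 20519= 100.97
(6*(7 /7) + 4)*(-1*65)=-650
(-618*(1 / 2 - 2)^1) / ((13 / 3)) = 2781 / 13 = 213.92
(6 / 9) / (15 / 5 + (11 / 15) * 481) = 5 / 2668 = 0.00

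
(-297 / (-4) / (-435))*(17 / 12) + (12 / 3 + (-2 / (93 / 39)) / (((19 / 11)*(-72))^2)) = 15806813213 / 4206025440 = 3.76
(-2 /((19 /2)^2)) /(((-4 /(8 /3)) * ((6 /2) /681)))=3632 /1083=3.35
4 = 4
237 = 237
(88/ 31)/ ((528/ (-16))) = -8/ 93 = -0.09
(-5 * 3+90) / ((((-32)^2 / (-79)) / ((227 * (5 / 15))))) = -448325 / 1024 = -437.82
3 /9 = 1 /3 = 0.33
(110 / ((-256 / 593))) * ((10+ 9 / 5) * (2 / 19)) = -384857 / 1216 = -316.49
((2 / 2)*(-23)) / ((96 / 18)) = -69 / 16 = -4.31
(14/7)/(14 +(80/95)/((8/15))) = 19/148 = 0.13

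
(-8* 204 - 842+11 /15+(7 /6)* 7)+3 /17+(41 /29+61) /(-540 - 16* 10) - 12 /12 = -42551049 /17255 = -2466.01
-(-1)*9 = 9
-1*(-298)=298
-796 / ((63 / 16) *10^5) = -398 / 196875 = -0.00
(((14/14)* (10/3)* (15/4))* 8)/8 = 25/2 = 12.50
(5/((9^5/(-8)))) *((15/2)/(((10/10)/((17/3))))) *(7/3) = -11900/177147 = -0.07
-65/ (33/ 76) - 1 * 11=-5303/ 33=-160.70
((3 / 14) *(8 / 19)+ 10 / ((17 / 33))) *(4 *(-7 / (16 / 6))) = -66141 / 323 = -204.77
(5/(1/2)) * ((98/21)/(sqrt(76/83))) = 70 * sqrt(1577)/57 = 48.77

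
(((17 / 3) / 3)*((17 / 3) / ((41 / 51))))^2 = 24137569 / 136161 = 177.27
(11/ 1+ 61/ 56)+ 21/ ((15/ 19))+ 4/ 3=33619/ 840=40.02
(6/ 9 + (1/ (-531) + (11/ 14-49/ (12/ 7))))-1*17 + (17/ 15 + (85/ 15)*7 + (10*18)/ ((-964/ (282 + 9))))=-1033193183/ 17915940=-57.67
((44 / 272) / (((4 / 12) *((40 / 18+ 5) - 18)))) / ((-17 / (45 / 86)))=13365 / 9643352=0.00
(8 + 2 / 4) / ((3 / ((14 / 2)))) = 119 / 6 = 19.83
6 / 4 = 3 / 2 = 1.50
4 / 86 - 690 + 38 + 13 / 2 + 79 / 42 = -643.57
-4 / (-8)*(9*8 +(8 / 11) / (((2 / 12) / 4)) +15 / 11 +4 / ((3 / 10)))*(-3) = -3437 / 22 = -156.23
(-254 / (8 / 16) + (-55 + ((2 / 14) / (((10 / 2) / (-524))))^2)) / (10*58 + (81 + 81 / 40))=-3320792 / 6497645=-0.51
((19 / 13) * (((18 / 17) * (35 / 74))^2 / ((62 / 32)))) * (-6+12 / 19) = -9525600 / 9379019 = -1.02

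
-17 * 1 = -17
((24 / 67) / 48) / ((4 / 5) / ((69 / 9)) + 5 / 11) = 1265 / 94738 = 0.01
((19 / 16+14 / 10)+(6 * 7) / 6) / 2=767 / 160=4.79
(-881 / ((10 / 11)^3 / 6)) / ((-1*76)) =3517833 / 38000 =92.57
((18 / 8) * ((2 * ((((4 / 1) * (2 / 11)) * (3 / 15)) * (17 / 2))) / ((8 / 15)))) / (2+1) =153 / 44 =3.48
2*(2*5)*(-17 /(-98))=170 /49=3.47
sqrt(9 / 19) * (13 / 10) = 39 * sqrt(19) / 190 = 0.89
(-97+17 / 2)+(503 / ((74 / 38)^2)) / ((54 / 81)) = 110.46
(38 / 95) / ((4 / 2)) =1 / 5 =0.20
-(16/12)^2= -16/9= -1.78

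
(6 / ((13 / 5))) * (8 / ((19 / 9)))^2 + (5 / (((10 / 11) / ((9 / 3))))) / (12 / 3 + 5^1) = 984743 / 28158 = 34.97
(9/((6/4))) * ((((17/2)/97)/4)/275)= 51/106700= 0.00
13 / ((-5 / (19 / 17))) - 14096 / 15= -240373 / 255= -942.64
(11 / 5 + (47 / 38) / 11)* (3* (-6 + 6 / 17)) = -695952 / 17765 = -39.18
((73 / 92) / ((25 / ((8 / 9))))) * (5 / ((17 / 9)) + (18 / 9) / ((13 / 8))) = 125122 / 1143675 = 0.11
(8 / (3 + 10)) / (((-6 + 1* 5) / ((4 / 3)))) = -32 / 39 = -0.82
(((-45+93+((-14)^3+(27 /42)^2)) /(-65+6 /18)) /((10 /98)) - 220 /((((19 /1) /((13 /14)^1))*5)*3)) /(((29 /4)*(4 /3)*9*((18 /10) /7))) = 631307315 /34633656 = 18.23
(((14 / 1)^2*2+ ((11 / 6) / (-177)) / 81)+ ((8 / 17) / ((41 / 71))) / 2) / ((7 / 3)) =23527697509 / 139900446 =168.17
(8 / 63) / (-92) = -2 / 1449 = -0.00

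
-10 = -10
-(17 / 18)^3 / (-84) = 4913 / 489888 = 0.01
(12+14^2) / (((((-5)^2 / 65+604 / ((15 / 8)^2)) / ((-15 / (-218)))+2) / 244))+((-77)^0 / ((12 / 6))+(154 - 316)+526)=10569874977 / 27471026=384.76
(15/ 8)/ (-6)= -0.31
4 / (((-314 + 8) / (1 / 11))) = -2 / 1683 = -0.00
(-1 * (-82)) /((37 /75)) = 6150 /37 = 166.22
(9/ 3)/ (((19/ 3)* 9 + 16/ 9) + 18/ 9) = 27/ 547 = 0.05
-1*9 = -9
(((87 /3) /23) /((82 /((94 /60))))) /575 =1363 /32533500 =0.00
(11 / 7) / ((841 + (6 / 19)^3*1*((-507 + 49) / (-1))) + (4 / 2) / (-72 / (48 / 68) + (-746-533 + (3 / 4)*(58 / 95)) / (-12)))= 781877987 / 425842158007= 0.00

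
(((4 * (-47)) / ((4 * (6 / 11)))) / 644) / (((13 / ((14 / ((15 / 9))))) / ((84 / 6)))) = -3619 / 2990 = -1.21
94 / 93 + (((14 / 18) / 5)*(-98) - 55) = -96581 / 1395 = -69.23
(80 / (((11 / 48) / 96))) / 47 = 368640 / 517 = 713.04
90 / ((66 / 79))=1185 / 11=107.73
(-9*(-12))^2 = 11664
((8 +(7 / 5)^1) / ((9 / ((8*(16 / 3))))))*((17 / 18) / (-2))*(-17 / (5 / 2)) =869312 / 6075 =143.10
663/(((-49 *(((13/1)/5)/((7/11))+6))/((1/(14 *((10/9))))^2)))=-0.01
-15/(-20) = 3/4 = 0.75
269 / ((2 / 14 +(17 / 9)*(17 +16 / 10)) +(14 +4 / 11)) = 310695 / 57334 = 5.42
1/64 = 0.02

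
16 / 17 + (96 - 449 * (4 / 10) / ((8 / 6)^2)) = -2777 / 680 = -4.08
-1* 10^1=-10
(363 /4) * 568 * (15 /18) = 42955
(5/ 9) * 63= 35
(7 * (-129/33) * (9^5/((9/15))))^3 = -25994614259866182910875/1331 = -19530138437164675365.05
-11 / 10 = -1.10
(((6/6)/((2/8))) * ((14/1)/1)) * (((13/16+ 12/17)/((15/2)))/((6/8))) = 11564/765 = 15.12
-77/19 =-4.05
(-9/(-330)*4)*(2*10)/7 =24/77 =0.31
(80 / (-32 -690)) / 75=-8 / 5415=-0.00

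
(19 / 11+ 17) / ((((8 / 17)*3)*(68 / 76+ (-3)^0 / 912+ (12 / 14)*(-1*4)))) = -49028 / 9361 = -5.24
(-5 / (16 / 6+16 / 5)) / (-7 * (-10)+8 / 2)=-75 / 6512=-0.01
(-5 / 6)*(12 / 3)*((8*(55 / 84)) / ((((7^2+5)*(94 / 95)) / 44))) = -1149500 / 79947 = -14.38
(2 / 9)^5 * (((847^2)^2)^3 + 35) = 484739480245075092563984368414034048 / 6561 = 73881950959468845079101410000000.00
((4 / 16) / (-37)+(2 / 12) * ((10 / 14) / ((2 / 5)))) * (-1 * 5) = -1130 / 777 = -1.45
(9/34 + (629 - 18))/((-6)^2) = 20783/1224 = 16.98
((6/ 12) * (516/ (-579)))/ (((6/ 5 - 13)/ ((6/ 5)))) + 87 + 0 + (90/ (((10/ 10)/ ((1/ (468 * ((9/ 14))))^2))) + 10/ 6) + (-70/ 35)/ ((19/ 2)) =4718048935729/ 53309811906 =88.50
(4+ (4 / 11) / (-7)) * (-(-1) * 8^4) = 1245184 / 77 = 16171.22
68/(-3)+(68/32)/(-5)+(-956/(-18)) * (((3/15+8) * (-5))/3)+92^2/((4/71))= 161446021/1080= 149487.06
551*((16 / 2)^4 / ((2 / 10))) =11284480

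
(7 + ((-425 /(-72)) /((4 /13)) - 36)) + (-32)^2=292085 /288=1014.18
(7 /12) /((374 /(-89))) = -0.14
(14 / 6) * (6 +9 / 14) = 31 / 2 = 15.50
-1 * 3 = -3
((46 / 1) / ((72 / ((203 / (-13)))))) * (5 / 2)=-23345 / 936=-24.94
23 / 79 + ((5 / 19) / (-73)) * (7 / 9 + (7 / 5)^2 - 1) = 1404656 / 4930785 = 0.28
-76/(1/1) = -76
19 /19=1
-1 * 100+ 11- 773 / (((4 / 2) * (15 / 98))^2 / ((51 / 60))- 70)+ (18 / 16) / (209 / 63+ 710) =-39965757242349 / 512788143640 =-77.94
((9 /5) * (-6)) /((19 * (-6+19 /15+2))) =162 /779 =0.21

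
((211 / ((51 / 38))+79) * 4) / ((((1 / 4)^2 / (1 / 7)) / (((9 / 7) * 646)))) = 12556416 / 7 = 1793773.71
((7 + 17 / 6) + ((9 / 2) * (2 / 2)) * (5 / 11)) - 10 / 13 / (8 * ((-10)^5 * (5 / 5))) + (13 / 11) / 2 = 427960033 / 34320000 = 12.47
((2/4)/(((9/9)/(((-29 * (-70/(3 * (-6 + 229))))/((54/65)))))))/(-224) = -9425/1156032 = -0.01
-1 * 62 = -62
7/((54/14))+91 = 2506/27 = 92.81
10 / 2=5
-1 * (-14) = 14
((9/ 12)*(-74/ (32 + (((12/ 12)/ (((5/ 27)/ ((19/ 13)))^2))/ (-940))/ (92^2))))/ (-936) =5979551500/ 3227017706493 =0.00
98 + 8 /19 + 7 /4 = 7613 /76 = 100.17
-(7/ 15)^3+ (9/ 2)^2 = 272003/ 13500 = 20.15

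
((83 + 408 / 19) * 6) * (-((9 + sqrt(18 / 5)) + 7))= -11218.82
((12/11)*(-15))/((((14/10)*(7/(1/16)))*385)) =-45/166012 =-0.00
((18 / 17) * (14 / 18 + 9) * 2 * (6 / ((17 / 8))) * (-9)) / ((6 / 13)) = -329472 / 289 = -1140.04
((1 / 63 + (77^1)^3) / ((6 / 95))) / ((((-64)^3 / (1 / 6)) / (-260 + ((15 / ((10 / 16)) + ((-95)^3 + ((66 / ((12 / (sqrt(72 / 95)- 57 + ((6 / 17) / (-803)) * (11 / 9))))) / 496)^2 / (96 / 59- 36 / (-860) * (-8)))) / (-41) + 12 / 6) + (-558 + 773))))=-130671911459635389454367383125175 / 1362536671296039223962894336- 2342073798538399475 * sqrt(190) / 30498179588504772673536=-95903.41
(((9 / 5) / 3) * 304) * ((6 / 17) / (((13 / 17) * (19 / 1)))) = 288 / 65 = 4.43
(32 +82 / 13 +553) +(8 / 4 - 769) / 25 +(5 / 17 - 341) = 1215068 / 5525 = 219.92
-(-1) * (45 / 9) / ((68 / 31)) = 155 / 68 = 2.28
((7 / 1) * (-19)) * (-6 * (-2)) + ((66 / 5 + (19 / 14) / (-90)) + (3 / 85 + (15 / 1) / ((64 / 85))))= -1562.86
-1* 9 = -9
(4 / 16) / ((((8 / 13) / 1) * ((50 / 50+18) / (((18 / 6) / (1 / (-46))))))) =-897 / 304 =-2.95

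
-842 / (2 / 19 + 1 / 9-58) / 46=71991 / 227263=0.32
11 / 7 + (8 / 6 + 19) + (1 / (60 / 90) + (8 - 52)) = -865 / 42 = -20.60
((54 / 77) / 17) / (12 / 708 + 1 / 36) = 114696 / 124355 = 0.92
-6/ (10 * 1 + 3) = -6/ 13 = -0.46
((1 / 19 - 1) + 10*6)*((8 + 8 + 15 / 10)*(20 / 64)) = 98175 / 304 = 322.94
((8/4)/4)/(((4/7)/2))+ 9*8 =295/4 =73.75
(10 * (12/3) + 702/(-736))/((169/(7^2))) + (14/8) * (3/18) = 2166661/186576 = 11.61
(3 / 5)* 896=2688 / 5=537.60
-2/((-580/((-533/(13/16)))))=-328/145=-2.26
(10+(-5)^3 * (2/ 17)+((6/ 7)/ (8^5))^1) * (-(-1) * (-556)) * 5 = 6376617355/ 487424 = 13082.28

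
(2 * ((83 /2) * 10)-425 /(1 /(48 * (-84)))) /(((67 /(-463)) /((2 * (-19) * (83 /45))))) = 500717111572 /603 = 830376636.11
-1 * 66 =-66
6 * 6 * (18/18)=36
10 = 10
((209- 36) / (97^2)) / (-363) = -173 / 3415467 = -0.00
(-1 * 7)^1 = -7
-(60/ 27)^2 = -400/ 81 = -4.94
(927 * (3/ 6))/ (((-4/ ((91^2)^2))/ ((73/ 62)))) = -4640536185831/ 496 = -9355919729.50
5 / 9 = 0.56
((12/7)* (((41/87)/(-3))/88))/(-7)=41/93786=0.00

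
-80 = -80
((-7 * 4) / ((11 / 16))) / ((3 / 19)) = -8512 / 33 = -257.94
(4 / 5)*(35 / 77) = 4 / 11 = 0.36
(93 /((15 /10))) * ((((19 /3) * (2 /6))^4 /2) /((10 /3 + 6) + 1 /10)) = 40399510 /618921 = 65.27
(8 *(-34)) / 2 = -136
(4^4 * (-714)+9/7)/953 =-1279479/6671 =-191.80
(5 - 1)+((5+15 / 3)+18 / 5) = 88 / 5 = 17.60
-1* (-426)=426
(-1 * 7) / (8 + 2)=-7 / 10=-0.70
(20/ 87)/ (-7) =-20/ 609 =-0.03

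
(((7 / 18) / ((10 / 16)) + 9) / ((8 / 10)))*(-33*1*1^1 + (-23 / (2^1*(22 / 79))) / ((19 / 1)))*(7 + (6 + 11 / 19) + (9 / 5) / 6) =-746116589 / 127072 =-5871.60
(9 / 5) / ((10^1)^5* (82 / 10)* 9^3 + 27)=1 / 332100015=0.00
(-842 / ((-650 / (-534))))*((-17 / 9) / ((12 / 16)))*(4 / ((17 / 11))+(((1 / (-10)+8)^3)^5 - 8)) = 6185946198992130601348341449318209 / 121875000000000000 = 50756481632755943.40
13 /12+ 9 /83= 1187 /996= 1.19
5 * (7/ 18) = 35/ 18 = 1.94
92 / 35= 2.63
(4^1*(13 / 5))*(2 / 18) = 52 / 45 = 1.16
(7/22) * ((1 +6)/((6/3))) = 49/44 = 1.11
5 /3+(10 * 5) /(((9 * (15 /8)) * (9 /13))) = 1445 /243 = 5.95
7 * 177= 1239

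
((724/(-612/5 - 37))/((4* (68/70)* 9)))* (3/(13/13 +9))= -6335/162588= -0.04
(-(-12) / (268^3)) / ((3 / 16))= 1 / 300763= 0.00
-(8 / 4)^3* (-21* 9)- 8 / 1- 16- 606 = 882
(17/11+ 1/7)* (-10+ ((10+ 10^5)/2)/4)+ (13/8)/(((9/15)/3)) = 12995905/616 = 21097.25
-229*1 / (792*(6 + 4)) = -229 / 7920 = -0.03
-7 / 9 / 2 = -7 / 18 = -0.39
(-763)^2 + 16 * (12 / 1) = 582361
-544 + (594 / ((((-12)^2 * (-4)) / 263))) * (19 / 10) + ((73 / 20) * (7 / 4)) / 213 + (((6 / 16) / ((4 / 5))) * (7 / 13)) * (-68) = -953820017 / 886080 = -1076.45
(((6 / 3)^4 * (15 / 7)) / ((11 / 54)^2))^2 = 489776025600 / 717409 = 682701.26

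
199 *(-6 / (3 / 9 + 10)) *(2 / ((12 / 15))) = -8955 / 31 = -288.87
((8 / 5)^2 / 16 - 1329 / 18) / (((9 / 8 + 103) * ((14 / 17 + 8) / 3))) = -22102 / 91875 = -0.24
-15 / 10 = -3 / 2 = -1.50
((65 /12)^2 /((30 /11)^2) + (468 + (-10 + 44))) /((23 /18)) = 2622817 /6624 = 395.96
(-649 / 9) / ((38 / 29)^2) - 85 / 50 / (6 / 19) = -1539427 / 32490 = -47.38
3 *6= 18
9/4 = 2.25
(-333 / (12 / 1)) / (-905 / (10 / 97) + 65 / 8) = 222 / 70163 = 0.00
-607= -607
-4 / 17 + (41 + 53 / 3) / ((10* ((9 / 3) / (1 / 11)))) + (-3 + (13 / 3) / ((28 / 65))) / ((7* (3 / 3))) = 142591 / 149940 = 0.95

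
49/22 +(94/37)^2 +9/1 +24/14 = 4089161/210826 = 19.40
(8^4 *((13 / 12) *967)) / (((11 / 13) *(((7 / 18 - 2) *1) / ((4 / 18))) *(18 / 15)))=-1673451520 / 2871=-582881.06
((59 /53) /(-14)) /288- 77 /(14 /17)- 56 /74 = -94.26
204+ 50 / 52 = 5329 / 26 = 204.96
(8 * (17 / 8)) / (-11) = -17 / 11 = -1.55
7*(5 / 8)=35 / 8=4.38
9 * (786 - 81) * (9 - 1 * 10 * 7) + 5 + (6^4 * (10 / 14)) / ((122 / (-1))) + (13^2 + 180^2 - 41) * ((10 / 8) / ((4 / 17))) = -91481585 / 427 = -214242.59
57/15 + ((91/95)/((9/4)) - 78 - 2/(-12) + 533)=785561/1710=459.39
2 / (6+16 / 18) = 9 / 31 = 0.29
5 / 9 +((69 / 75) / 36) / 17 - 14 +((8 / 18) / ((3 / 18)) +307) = 1510741 / 5100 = 296.22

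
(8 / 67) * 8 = 64 / 67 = 0.96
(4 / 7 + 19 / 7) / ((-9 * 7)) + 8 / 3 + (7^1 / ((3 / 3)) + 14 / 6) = 5269 / 441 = 11.95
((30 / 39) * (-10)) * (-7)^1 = 700 / 13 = 53.85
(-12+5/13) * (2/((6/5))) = -755/39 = -19.36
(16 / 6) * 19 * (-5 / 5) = -50.67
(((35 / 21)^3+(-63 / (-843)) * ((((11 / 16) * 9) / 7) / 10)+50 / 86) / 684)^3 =20202058058248361141722513 / 45513881249834510706260312064000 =0.00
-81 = -81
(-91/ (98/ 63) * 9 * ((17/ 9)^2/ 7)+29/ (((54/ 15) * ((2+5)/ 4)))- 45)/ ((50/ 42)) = -38903/ 150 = -259.35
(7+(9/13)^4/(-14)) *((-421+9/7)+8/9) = -2924.91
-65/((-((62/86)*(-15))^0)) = 65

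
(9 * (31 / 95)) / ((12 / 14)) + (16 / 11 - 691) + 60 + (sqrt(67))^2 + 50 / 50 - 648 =-2520789 / 2090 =-1206.12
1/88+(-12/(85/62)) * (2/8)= -16283/7480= -2.18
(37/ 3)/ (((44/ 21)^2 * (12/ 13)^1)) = 3.04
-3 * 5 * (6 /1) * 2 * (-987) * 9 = 1598940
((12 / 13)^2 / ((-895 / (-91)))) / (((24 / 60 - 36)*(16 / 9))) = -567 / 414206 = -0.00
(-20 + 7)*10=-130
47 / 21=2.24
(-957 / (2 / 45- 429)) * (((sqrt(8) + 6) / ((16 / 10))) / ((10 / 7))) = 301455 * sqrt(2) / 154424 + 904365 / 154424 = 8.62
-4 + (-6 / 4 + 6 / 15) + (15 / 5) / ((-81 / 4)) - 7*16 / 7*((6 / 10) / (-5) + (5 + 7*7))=-1170893 / 1350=-867.33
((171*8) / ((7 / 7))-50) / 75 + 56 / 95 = 25882 / 1425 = 18.16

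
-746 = -746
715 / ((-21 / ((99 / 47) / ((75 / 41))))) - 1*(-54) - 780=-1258763 / 1645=-765.21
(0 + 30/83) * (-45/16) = -675/664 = -1.02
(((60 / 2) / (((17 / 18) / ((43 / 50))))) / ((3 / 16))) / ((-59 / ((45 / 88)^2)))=-156735 / 242726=-0.65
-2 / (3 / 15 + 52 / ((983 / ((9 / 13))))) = -9830 / 1163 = -8.45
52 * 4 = 208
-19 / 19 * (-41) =41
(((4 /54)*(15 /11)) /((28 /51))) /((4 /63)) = 255 /88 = 2.90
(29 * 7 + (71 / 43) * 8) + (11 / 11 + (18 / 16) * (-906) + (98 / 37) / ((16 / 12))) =-5091545 / 6364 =-800.05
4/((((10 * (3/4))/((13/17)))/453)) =15704/85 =184.75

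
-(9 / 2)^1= -9 / 2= -4.50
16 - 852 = -836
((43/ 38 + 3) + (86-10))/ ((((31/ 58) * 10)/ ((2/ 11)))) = 17661/ 6479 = 2.73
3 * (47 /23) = 141 /23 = 6.13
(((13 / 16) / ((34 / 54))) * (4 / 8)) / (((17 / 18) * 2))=3159 / 9248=0.34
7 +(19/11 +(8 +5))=21.73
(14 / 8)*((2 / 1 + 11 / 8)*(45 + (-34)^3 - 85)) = -232375.50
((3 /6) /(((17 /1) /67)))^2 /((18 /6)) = 4489 /3468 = 1.29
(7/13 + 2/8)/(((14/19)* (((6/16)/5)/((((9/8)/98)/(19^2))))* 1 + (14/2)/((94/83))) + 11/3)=28905/64071202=0.00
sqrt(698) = 26.42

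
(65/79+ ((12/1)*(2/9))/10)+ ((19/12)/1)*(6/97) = 272969/229890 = 1.19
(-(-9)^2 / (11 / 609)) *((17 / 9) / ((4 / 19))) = -1770363 / 44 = -40235.52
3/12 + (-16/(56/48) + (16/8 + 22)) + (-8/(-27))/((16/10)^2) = 16105/1512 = 10.65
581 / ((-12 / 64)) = -9296 / 3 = -3098.67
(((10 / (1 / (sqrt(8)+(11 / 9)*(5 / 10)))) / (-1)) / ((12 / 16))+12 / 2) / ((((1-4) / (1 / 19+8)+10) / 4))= -5440*sqrt(2) / 491-3944 / 4419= -16.56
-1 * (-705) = 705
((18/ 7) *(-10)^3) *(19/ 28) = -85500/ 49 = -1744.90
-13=-13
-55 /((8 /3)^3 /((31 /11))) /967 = -4185 /495104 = -0.01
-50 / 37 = -1.35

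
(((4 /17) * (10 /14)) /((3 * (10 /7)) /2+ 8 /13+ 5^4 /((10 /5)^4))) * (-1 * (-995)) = 4139200 /1035147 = 4.00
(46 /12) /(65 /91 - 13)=-161 /516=-0.31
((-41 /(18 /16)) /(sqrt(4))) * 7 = -1148 /9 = -127.56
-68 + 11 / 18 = -1213 / 18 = -67.39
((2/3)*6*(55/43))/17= 220/731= 0.30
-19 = -19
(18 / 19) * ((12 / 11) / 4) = 54 / 209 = 0.26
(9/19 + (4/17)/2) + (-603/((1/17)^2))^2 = 9809182894538/323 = 30368987289.59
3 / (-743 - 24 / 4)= -3 / 749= -0.00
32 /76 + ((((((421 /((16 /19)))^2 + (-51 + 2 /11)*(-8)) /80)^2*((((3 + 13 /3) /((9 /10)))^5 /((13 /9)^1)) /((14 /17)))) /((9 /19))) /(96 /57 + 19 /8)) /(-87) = -9641345341412347316550592661 /5454791796477284352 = -1767500154.20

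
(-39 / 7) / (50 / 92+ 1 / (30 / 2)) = -26910 / 2947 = -9.13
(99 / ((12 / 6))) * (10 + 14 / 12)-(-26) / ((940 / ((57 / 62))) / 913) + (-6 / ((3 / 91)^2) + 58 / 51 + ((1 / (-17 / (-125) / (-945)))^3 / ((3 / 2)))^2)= 8796258163690034150207983603473433 / 175842190165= 50023593060551289171370.20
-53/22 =-2.41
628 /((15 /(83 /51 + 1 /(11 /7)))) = 159512 /1683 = 94.78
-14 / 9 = -1.56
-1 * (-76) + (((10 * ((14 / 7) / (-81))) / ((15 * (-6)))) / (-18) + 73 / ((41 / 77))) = 57323416 / 269001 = 213.10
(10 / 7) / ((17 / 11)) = 110 / 119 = 0.92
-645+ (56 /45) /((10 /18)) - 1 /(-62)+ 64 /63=-62664739 /97650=-641.73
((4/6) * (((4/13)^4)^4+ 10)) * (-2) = -26616664384507062824/1996249827549539523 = -13.33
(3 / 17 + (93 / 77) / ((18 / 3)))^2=978121 / 6853924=0.14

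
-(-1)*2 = 2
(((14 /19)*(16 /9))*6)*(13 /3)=5824 /171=34.06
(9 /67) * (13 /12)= 39 /268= 0.15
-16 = -16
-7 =-7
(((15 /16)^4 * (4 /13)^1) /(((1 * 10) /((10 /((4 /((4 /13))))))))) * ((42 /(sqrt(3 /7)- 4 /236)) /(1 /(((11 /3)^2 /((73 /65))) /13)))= 29515303125 /1054711250944 + 248771840625 * sqrt(21) /1054711250944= 1.11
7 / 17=0.41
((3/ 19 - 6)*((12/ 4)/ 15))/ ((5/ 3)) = -333/ 475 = -0.70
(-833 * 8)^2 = 44408896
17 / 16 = 1.06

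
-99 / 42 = -33 / 14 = -2.36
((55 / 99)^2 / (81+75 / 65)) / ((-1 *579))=-325 / 50088132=-0.00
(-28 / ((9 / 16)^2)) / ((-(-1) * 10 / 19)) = -68096 / 405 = -168.14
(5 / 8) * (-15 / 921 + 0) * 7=-175 / 2456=-0.07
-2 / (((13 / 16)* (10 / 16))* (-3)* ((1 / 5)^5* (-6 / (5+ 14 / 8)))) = -60000 / 13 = -4615.38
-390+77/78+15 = -29173/78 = -374.01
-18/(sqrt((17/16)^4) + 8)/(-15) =512/3895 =0.13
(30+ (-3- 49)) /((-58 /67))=737 /29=25.41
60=60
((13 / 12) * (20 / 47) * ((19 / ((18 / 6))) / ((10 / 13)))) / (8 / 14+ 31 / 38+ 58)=427063 / 6682131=0.06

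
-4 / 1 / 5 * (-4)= 16 / 5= 3.20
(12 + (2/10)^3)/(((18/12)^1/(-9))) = -9006/125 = -72.05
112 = 112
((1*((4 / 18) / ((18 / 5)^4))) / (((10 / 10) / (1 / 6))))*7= 4375 / 2834352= 0.00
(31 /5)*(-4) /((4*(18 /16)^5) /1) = -1015808 /295245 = -3.44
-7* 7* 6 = -294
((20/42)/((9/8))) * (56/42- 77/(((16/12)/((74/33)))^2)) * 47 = -4306.34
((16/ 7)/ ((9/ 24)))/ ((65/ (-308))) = -5632/ 195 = -28.88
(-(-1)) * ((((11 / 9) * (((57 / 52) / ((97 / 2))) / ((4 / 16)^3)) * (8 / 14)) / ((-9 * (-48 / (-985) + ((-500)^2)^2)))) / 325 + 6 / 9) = 39737016210968153386 / 59605524316452724155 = 0.67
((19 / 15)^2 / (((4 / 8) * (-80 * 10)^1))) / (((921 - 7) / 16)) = -361 / 5141250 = -0.00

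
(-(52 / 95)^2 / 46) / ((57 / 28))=-37856 / 11831775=-0.00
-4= -4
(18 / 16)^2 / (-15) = -27 / 320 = -0.08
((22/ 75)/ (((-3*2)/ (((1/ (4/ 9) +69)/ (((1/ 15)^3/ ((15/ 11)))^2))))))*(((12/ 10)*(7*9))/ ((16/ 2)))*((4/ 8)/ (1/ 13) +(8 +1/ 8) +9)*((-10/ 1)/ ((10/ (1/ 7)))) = 3313202484375/ 1408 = 2353126764.47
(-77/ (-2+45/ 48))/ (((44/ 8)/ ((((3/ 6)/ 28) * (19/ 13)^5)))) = 9904396/ 6311981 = 1.57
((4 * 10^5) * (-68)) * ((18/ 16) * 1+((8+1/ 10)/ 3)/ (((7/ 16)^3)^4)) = -20671945833018927240000/ 13841287201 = -1493498800568.59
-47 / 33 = -1.42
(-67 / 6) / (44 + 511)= -0.02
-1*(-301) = 301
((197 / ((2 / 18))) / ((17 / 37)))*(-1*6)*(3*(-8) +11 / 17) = 156261582 / 289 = 540697.52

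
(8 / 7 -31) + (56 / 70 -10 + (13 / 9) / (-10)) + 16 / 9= -7859 / 210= -37.42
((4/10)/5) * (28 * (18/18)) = 2.24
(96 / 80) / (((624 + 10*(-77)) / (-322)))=966 / 365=2.65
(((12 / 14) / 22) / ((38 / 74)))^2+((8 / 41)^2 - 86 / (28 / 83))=-1834130362629 / 7195920578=-254.88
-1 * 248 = -248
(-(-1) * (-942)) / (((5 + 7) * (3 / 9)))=-471 / 2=-235.50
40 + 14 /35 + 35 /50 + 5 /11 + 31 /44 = 9297 /220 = 42.26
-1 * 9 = -9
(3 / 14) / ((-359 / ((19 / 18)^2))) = -361 / 542808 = -0.00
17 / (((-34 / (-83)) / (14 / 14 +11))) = 498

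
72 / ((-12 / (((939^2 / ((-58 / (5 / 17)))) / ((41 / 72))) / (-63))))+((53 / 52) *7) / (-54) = -297157201321 / 397306728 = -747.93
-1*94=-94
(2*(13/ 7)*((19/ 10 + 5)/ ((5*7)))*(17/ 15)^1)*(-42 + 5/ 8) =-1682473/ 49000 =-34.34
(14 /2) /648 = 7 /648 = 0.01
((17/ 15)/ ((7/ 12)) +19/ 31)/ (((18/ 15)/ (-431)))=-917.94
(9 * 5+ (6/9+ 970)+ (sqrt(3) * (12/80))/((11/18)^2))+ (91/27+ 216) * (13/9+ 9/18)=1442.92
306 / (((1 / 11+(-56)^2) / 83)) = 31042 / 3833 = 8.10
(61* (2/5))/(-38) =-61/95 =-0.64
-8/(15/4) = -32/15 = -2.13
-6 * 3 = -18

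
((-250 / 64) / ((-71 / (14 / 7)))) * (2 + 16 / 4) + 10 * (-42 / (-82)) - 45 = -39.22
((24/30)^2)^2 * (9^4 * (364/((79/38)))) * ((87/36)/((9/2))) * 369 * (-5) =-4603896880128/9875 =-466217405.58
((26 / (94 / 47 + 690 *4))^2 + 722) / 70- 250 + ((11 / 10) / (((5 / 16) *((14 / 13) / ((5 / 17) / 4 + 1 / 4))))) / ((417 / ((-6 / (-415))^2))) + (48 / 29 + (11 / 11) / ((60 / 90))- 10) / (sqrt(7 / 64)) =-65111464449268456231 / 271653507307236250- 1588 *sqrt(7) / 203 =-260.38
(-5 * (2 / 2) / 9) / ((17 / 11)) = -55 / 153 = -0.36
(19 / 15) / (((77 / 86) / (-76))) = -124184 / 1155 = -107.52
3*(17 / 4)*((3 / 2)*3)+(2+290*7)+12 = 16811 / 8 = 2101.38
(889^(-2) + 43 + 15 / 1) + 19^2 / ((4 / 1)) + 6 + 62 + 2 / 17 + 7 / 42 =216.53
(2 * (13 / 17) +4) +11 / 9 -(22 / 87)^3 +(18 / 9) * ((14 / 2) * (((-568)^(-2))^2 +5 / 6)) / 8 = 38189610592763325697 / 4660795129040584704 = 8.19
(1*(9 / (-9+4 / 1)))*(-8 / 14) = 36 / 35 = 1.03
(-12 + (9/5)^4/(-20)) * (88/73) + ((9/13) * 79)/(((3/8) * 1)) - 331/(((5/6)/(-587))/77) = 53242380302304/2965625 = 17953173.55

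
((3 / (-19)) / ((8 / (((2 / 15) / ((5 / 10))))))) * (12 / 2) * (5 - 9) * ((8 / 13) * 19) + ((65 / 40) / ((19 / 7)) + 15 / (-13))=9107 / 9880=0.92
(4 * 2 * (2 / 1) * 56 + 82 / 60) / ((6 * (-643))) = -26921 / 115740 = -0.23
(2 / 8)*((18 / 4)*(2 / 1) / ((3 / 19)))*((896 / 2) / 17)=6384 / 17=375.53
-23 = -23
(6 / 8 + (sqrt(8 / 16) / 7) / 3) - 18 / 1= -69 / 4 + sqrt(2) / 42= -17.22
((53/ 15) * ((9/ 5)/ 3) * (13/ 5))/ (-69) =-689/ 8625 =-0.08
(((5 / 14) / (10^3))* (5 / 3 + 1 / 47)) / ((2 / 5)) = 17 / 11280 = 0.00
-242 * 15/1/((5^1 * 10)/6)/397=-2178/1985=-1.10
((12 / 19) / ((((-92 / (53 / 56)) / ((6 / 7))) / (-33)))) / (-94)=-0.00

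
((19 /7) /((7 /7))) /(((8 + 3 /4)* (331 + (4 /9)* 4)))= 684 /733775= 0.00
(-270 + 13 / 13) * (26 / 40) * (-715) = 500071 / 4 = 125017.75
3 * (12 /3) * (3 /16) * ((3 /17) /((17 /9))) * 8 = 486 /289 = 1.68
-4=-4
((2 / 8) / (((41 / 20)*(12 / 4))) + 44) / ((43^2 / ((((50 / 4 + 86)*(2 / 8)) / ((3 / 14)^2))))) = 52290301 / 4093686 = 12.77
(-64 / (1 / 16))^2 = 1048576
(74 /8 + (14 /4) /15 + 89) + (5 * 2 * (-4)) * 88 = -205291 /60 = -3421.52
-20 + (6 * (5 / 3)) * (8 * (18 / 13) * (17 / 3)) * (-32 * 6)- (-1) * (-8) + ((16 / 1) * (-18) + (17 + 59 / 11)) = -120810.56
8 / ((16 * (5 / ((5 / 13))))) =1 / 26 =0.04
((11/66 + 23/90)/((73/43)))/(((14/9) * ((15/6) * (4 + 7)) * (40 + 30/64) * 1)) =26144/181979875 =0.00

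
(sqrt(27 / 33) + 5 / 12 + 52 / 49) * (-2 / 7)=-869 / 2058 -6 * sqrt(11) / 77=-0.68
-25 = -25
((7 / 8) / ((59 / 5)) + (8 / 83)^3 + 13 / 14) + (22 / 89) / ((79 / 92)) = 17154639452301 / 13282854447688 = 1.29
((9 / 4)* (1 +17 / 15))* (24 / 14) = 288 / 35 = 8.23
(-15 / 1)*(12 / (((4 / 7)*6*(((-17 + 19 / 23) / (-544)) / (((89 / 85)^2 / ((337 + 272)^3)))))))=-728732 / 85022614845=-0.00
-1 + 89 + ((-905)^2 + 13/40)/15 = 32813813/600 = 54689.69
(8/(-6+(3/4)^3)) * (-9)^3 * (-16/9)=-221184/119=-1858.69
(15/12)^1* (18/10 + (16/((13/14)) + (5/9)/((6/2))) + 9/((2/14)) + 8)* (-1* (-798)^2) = -2800681681/39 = -71812350.79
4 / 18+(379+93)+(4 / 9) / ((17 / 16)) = 72314 / 153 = 472.64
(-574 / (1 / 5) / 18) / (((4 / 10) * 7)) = -1025 / 18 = -56.94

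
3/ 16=0.19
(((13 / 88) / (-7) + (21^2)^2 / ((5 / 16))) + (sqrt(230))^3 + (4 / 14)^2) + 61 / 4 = 230*sqrt(230) + 13417963247 / 21560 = 625842.63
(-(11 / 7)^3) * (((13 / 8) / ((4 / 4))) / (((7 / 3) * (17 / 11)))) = -570999 / 326536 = -1.75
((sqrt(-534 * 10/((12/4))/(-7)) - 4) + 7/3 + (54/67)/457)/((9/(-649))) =99253517/826713 - 1298 * sqrt(3115)/63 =-1029.85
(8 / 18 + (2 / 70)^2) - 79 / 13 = -807158 / 143325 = -5.63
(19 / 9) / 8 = 19 / 72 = 0.26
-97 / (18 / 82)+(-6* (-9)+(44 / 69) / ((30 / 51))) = -400343 / 1035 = -386.80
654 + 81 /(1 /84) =7458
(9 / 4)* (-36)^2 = 2916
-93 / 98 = -0.95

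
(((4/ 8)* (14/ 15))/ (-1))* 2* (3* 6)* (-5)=84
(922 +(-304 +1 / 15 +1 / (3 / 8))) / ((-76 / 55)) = -102421 / 228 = -449.21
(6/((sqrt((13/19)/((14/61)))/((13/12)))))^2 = 1729/122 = 14.17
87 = 87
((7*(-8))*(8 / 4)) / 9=-112 / 9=-12.44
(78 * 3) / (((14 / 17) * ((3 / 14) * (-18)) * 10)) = -221 / 30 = -7.37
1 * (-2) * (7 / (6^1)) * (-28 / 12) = 49 / 9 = 5.44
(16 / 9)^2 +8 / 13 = 3.78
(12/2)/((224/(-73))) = -219/112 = -1.96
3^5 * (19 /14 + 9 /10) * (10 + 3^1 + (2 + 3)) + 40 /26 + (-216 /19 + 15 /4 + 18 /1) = 9884.66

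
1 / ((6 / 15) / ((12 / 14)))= 15 / 7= 2.14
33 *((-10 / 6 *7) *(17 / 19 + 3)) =-1499.47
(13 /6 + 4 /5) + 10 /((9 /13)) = 1567 /90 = 17.41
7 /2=3.50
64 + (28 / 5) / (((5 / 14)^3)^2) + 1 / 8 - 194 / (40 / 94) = 1441756689 / 625000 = 2306.81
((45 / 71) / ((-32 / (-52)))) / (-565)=-117 / 64184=-0.00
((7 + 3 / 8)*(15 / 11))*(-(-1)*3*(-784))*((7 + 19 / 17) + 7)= -66868830 / 187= -357587.33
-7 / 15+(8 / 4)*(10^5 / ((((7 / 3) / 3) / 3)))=80999951 / 105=771428.10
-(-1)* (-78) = -78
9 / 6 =3 / 2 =1.50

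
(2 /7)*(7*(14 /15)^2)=392 /225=1.74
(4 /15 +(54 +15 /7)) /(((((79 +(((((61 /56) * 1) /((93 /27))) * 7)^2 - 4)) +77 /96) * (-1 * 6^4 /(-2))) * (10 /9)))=0.00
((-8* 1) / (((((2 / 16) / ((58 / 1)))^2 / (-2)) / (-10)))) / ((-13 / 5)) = 172236800 / 13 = 13248984.62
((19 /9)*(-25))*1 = -475 /9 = -52.78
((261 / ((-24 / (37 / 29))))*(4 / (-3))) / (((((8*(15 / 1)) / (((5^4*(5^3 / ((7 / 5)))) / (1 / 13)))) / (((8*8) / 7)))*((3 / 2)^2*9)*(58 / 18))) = 601250000 / 38367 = 15671.02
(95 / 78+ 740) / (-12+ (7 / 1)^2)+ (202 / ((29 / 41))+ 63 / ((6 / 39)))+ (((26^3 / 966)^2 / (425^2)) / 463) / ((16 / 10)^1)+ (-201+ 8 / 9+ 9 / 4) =37538088051833014601 / 72571302726604500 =517.26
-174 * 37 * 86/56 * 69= -9550773/14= -682198.07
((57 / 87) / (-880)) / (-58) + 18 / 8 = 3330379 / 1480160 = 2.25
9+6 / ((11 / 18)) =207 / 11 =18.82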